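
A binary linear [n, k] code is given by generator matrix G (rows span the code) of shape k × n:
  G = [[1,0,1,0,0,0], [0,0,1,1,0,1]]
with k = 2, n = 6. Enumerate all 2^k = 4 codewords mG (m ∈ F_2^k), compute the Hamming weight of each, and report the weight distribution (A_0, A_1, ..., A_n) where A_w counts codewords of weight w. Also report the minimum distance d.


Weight distribution: A_0 = 1, A_2 = 1, A_3 = 2. Minimum distance d = 2.

Enumerate all 2^2 = 4 messages m ∈ F_2^2.
For each, compute codeword c = mG in F_2^6, then tally its weight.
  m = 00 → c = 000000, weight = 0.
  m = 10 → c = 101000, weight = 2.
  m = 01 → c = 001101, weight = 3.
  m = 11 → c = 100101, weight = 3.
Tally weights:
  weight 0: 1 codewords.
  weight 2: 1 codewords.
  weight 3: 2 codewords.
Minimum distance d = smallest w > 0 with A_w > 0 = 2.
Sanity: Σ A_w = 4 = 2^2 = 4 ✓.


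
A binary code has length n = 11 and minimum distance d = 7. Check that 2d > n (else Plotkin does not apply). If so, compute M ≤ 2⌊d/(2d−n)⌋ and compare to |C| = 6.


Plotkin bound M ≤ 4; given |C| = 6 > bound (violated).

Check applicability: 2d = 14, n = 11.
2d − n = 3 > 0, so Plotkin applies.
Compute d/(2d−n) = 7/3 ≈ 2.3333.
⌊d/(2d−n)⌋ = 2.
Plotkin bound: M ≤ 2·2 = 4.
Given |C| = 6, check: VIOLATED.
This |C| is above the Plotkin bound, so no binary code with n = 11, d = 7 and 6 codewords exists.


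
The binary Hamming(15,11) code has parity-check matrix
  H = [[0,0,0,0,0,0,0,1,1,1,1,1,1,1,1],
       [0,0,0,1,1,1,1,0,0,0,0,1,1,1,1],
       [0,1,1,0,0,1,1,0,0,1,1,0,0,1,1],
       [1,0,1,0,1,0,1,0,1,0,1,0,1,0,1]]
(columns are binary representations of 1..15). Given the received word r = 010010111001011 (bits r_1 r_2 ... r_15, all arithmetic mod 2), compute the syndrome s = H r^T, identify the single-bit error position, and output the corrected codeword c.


s = (1, 1, 0, 0)^T, error position = 12, corrected codeword c = 010010111000011

Compute s = H r^T mod 2 one row at a time:
  s_1 = 1 + 1 + 0 + 0 + 1 + 0 + 1 + 1 = 5 ≡ 1 (mod 2).
  s_2 = 0 + 1 + 0 + 1 + 1 + 0 + 1 + 1 = 5 ≡ 1 (mod 2).
  s_3 = 1 + 0 + 0 + 1 + 0 + 0 + 1 + 1 = 4 ≡ 0 (mod 2).
  s_4 = 0 + 0 + 1 + 1 + 1 + 0 + 0 + 1 = 4 ≡ 0 (mod 2).
s = (1, 1, 0, 0)^T — this equals column 12 of H (binary 1100), so error is at position 12.
Correct: flip bit 12 of r = 010010111001011 to get c = 010010111000011.


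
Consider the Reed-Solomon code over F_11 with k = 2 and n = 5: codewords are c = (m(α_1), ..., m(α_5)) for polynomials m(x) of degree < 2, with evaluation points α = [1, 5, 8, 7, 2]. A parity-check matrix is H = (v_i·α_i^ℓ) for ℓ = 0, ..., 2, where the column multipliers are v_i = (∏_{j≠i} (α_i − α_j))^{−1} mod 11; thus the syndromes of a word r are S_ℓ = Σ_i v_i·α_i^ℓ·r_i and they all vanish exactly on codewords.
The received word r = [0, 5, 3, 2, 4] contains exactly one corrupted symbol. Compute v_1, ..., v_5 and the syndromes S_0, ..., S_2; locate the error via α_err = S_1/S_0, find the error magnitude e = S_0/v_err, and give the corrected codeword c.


S = (6, 4, 10), error at position 3, error magnitude e = 8, c = [0, 5, 6, 2, 4].

Step 1: column multipliers v_i = (∏_{j≠i}(α_i − α_j))^{−1} mod 11.
  i = 1 (α = 1): (1−5)(1−8)(1−7)(1−2) = (−4)·(−7)·(−6)·(−1) = 168 ≡ 3, so v_1 = 3^{−1} = 4 (mod 11).
  i = 2 (α = 5): (5−1)(5−8)(5−7)(5−2) = 4·(−3)·(−2)·3 = 72 ≡ 6, so v_2 = 6^{−1} = 2 (mod 11).
  i = 3 (α = 8): (8−1)(8−5)(8−7)(8−2) = 7·3·1·6 = 126 ≡ 5, so v_3 = 5^{−1} = 9 (mod 11).
  i = 4 (α = 7): (7−1)(7−5)(7−8)(7−2) = 6·2·(−1)·5 = −60 ≡ 6, so v_4 = 6^{−1} = 2 (mod 11).
  i = 5 (α = 2): (2−1)(2−5)(2−8)(2−7) = 1·(−3)·(−6)·(−5) = −90 ≡ 9, so v_5 = 9^{−1} = 5 (mod 11).
  v = [4, 2, 9, 2, 5].
Step 2: syndromes of r = [0, 5, 3, 2, 4] (all sums mod 11).
  S_0 = Σ v_i r_i = 4·0 + 2·5 + 9·3 + 2·2 + 5·4 = 61 ≡ 6.
  S_1 = Σ v_i α_i r_i = 4·1·0 + 2·5·5 + 9·8·3 + 2·7·2 + 5·2·4 = 334 ≡ 4.
  α_i^2 mod 11 = [1, 3, 9, 5, 4].
  S_2 = Σ v_i α_i^2 r_i = 4·1·0 + 2·3·5 + 9·9·3 + 2·5·2 + 5·4·4 = 373 ≡ 10.
  S = (6, 4, 10) ≠ 0, so r is not a codeword (an error is present).
Step 3: locate the error. For a single error e at position i, S_ℓ = v_i·e·α_i^ℓ, so α_err = S_1/S_0.
  S_0^{−1} = 6^{−1} = 2 (mod 11), so α_err = 4·2 = 8 ≡ 8 = α_3. Error position i = 3.
  Consistency check: S_2/S_1 = 10·3 = 30 ≡ 8 = α_err ✓ (single-error assumption holds).
Step 4: error magnitude e = S_0/v_3 = S_0·∏_{j≠3}(α_3 − α_j) = 6·5 = 30 ≡ 8 (mod 11).
Step 5: correct position 3: c_3 = r_3 − e = 3 − 8 ≡ 6 (mod 11). Hence c = [0, 5, 6, 2, 4].
  Check: interpolating c through the α_i gives m(x) = 7 + 4·x (degree < 2) with m(α_i) = c_i for every i, so c is indeed a codeword.


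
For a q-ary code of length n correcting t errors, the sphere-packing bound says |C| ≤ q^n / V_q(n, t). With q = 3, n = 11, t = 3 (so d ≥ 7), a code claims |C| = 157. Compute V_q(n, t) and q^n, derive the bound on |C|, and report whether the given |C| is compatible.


V_q(n, t) = 1563, q^n = 177147, Hamming bound = 113, |C| = 157 > bound (violated).

Step 1: Compute V_q(n, t) = Σ_{j=0}^3 C(n, j) (q−1)^j.
  j = 0: C(11,0)·(2)^0 = 1·1 = 1.
  j = 1: C(11,1)·(2)^1 = 11·2 = 22.
  j = 2: C(11,2)·(2)^2 = 55·4 = 220.
  j = 3: C(11,3)·(2)^3 = 165·8 = 1320.
  V_q(n, t) = 1 + 22 + 220 + 1320 = 1563.
Step 2: q^n = 3^11 = 177147.
Step 3: Hamming bound ⌊q^n / V_q(n,t)⌋ = ⌊177147/1563⌋ = 113.
Step 4: Compare |C| = 157 to 113: violated.
The claimed |C| lies above the Hamming bound, so no 3-ary code of length 11 with d ≥ 7 can have 157 codewords.


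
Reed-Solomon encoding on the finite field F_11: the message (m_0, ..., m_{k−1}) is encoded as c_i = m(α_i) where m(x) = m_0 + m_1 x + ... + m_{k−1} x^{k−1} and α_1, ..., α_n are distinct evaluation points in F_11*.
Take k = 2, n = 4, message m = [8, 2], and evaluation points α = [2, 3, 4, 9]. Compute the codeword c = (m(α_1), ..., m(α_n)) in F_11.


c = [1, 3, 5, 4]

Message polynomial: m(x) = 8 + 2·x (mod 11).
For each evaluation point α_i, compute m(α_i) mod 11:
  α_1 = 2: Horner steps 2 → 1, so m(2) = 1.
  α_2 = 3: Horner steps 2 → 3, so m(3) = 3.
  α_3 = 4: Horner steps 2 → 5, so m(4) = 5.
  α_4 = 9: Horner steps 2 → 4, so m(9) = 4.
Codeword c = [1, 3, 5, 4] ∈ F_11^4.


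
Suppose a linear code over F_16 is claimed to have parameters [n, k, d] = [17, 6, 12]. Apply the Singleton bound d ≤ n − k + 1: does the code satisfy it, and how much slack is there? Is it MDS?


Singleton RHS = n − k + 1 = 12, slack = 0, bound satisfied, MDS.

Singleton bound: d ≤ n − k + 1.
Here n = 17, k = 6, so n − k + 1 = 12.
Given d = 12, check d ≤ 12: YES.
Slack = (n − k + 1) − d = 0.
The code is MDS (slack = 0).
Description: the claimed parameters are [17, 6, 12]_16; such a code would be MDS (meets Singleton bound).


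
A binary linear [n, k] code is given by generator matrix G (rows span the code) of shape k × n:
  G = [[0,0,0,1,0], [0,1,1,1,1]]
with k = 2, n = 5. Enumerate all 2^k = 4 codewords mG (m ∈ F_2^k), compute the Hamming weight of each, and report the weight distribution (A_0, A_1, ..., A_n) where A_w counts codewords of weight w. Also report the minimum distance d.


Weight distribution: A_0 = 1, A_1 = 1, A_3 = 1, A_4 = 1. Minimum distance d = 1.

Enumerate all 2^2 = 4 messages m ∈ F_2^2.
For each, compute codeword c = mG in F_2^5, then tally its weight.
  m = 00 → c = 00000, weight = 0.
  m = 10 → c = 00010, weight = 1.
  m = 01 → c = 01111, weight = 4.
  m = 11 → c = 01101, weight = 3.
Tally weights:
  weight 0: 1 codewords.
  weight 1: 1 codewords.
  weight 3: 1 codewords.
  weight 4: 1 codewords.
Minimum distance d = smallest w > 0 with A_w > 0 = 1.
Sanity: Σ A_w = 4 = 2^2 = 4 ✓.


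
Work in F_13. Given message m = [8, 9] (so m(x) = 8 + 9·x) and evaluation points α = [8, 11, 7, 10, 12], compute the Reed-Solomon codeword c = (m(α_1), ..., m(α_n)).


c = [2, 3, 6, 7, 12]

Message polynomial: m(x) = 8 + 9·x (mod 13).
For each evaluation point α_i, compute m(α_i) mod 13:
  α_1 = 8: Horner steps 9 → 2, so m(8) = 2.
  α_2 = 11: Horner steps 9 → 3, so m(11) = 3.
  α_3 = 7: Horner steps 9 → 6, so m(7) = 6.
  α_4 = 10: Horner steps 9 → 7, so m(10) = 7.
  α_5 = 12: Horner steps 9 → 12, so m(12) = 12.
Codeword c = [2, 3, 6, 7, 12] ∈ F_13^5.


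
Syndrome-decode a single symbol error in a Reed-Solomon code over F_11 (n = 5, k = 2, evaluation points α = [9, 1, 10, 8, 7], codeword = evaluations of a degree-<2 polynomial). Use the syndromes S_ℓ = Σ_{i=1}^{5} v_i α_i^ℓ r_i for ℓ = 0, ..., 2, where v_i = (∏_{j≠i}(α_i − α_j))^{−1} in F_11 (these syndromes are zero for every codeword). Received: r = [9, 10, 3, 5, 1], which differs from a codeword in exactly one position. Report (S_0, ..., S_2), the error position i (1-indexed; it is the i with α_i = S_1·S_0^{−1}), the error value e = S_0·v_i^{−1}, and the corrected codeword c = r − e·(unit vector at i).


S = (10, 1, 10), error at position 3, error magnitude e = 1, c = [9, 10, 2, 5, 1].

Step 1: column multipliers v_i = (∏_{j≠i}(α_i − α_j))^{−1} mod 11.
  i = 1 (α = 9): (9−1)(9−10)(9−8)(9−7) = 8·(−1)·1·2 = −16 ≡ 6, so v_1 = 6^{−1} = 2 (mod 11).
  i = 2 (α = 1): (1−9)(1−10)(1−8)(1−7) = (−8)·(−9)·(−7)·(−6) = 3024 ≡ 10, so v_2 = 10^{−1} = 10 (mod 11).
  i = 3 (α = 10): (10−9)(10−1)(10−8)(10−7) = 1·9·2·3 = 54 ≡ 10, so v_3 = 10^{−1} = 10 (mod 11).
  i = 4 (α = 8): (8−9)(8−1)(8−10)(8−7) = (−1)·7·(−2)·1 = 14 ≡ 3, so v_4 = 3^{−1} = 4 (mod 11).
  i = 5 (α = 7): (7−9)(7−1)(7−10)(7−8) = (−2)·6·(−3)·(−1) = −36 ≡ 8, so v_5 = 8^{−1} = 7 (mod 11).
  v = [2, 10, 10, 4, 7].
Step 2: syndromes of r = [9, 10, 3, 5, 1] (all sums mod 11).
  S_0 = Σ v_i r_i = 2·9 + 10·10 + 10·3 + 4·5 + 7·1 = 175 ≡ 10.
  S_1 = Σ v_i α_i r_i = 2·9·9 + 10·1·10 + 10·10·3 + 4·8·5 + 7·7·1 = 771 ≡ 1.
  α_i^2 mod 11 = [4, 1, 1, 9, 5].
  S_2 = Σ v_i α_i^2 r_i = 2·4·9 + 10·1·10 + 10·1·3 + 4·9·5 + 7·5·1 = 417 ≡ 10.
  S = (10, 1, 10) ≠ 0, so r is not a codeword (an error is present).
Step 3: locate the error. For a single error e at position i, S_ℓ = v_i·e·α_i^ℓ, so α_err = S_1/S_0.
  S_0^{−1} = 10^{−1} = 10 (mod 11), so α_err = 1·10 = 10 ≡ 10 = α_3. Error position i = 3.
  Consistency check: S_2/S_1 = 10·1 = 10 ≡ 10 = α_err ✓ (single-error assumption holds).
Step 4: error magnitude e = S_0/v_3 = S_0·∏_{j≠3}(α_3 − α_j) = 10·10 = 100 ≡ 1 (mod 11).
Step 5: correct position 3: c_3 = r_3 − e = 3 − 1 ≡ 2 (mod 11). Hence c = [9, 10, 2, 5, 1].
  Check: interpolating c through the α_i gives m(x) = 6 + 4·x (degree < 2) with m(α_i) = c_i for every i, so c is indeed a codeword.


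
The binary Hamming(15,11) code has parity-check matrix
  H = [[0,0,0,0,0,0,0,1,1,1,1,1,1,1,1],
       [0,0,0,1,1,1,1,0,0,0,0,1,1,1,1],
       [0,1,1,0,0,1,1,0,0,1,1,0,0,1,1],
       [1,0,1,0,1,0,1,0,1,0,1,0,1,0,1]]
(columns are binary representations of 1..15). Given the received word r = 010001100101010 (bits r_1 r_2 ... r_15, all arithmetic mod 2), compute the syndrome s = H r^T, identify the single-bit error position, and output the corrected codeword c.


s = (1, 0, 1, 1)^T, error position = 11, corrected codeword c = 010001100111010

Compute s = H r^T mod 2 one row at a time:
  s_1 = 0 + 0 + 1 + 0 + 1 + 0 + 1 + 0 = 3 ≡ 1 (mod 2).
  s_2 = 0 + 0 + 1 + 1 + 1 + 0 + 1 + 0 = 4 ≡ 0 (mod 2).
  s_3 = 1 + 0 + 1 + 1 + 1 + 0 + 1 + 0 = 5 ≡ 1 (mod 2).
  s_4 = 0 + 0 + 0 + 1 + 0 + 0 + 0 + 0 = 1 ≡ 1 (mod 2).
s = (1, 0, 1, 1)^T — this equals column 11 of H (binary 1011), so error is at position 11.
Correct: flip bit 11 of r = 010001100101010 to get c = 010001100111010.


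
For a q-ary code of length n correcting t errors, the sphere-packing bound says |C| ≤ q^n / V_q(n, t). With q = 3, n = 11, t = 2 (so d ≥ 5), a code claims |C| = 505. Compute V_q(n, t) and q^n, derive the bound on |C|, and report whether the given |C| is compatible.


V_q(n, t) = 243, q^n = 177147, Hamming bound = 729, |C| = 505 ≤ bound (satisfied).

Step 1: Compute V_q(n, t) = Σ_{j=0}^2 C(n, j) (q−1)^j.
  j = 0: C(11,0)·(2)^0 = 1·1 = 1.
  j = 1: C(11,1)·(2)^1 = 11·2 = 22.
  j = 2: C(11,2)·(2)^2 = 55·4 = 220.
  V_q(n, t) = 1 + 22 + 220 = 243.
Step 2: q^n = 3^11 = 177147.
Step 3: Hamming bound ⌊q^n / V_q(n,t)⌋ = ⌊177147/243⌋ = 729.
Step 4: Compare |C| = 505 to 729: satisfied.
The claimed |C| lies below the Hamming bound.


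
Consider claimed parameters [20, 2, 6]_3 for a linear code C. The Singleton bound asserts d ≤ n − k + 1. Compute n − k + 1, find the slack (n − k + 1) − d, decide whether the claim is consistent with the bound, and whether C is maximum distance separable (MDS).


Singleton RHS = n − k + 1 = 19, slack = 13, bound satisfied, not MDS.

Singleton bound: d ≤ n − k + 1.
Here n = 20, k = 2, so n − k + 1 = 19.
Given d = 6, check d ≤ 19: YES.
Slack = (n − k + 1) − d = 13.
The code is NOT MDS (slack = 13 > 0).
Description: the claimed parameters are [20, 2, 6]_3; such a code would be non-MDS.


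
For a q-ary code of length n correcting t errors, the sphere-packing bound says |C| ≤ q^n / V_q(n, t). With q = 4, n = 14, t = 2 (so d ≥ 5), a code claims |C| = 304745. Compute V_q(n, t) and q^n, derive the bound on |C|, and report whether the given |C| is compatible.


V_q(n, t) = 862, q^n = 268435456, Hamming bound = 311410, |C| = 304745 ≤ bound (satisfied).

Step 1: Compute V_q(n, t) = Σ_{j=0}^2 C(n, j) (q−1)^j.
  j = 0: C(14,0)·(3)^0 = 1·1 = 1.
  j = 1: C(14,1)·(3)^1 = 14·3 = 42.
  j = 2: C(14,2)·(3)^2 = 91·9 = 819.
  V_q(n, t) = 1 + 42 + 819 = 862.
Step 2: q^n = 4^14 = 268435456.
Step 3: Hamming bound ⌊q^n / V_q(n,t)⌋ = ⌊268435456/862⌋ = 311410.
Step 4: Compare |C| = 304745 to 311410: satisfied.
The claimed |C| lies below the Hamming bound.


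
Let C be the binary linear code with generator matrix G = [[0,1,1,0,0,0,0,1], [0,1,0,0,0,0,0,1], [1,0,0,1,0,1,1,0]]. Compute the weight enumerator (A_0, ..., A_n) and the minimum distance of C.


Weight distribution: A_0 = 1, A_1 = 1, A_2 = 1, A_3 = 1, A_4 = 1, A_5 = 1, A_6 = 1, A_7 = 1. Minimum distance d = 1.

Enumerate all 2^3 = 8 messages m ∈ F_2^3.
For each, compute codeword c = mG in F_2^8, then tally its weight.
  m = 000 → c = 00000000, weight = 0.
  m = 100 → c = 01100001, weight = 3.
  m = 010 → c = 01000001, weight = 2.
  m = 110 → c = 00100000, weight = 1.
  m = 001 → c = 10010110, weight = 4.
  m = 101 → c = 11110111, weight = 7.
  m = 011 → c = 11010111, weight = 6.
  m = 111 → c = 10110110, weight = 5.
Tally weights:
  weight 0: 1 codewords.
  weight 1: 1 codewords.
  weight 2: 1 codewords.
  weight 3: 1 codewords.
  weight 4: 1 codewords.
  weight 5: 1 codewords.
  weight 6: 1 codewords.
  weight 7: 1 codewords.
Minimum distance d = smallest w > 0 with A_w > 0 = 1.
Sanity: Σ A_w = 8 = 2^3 = 8 ✓.


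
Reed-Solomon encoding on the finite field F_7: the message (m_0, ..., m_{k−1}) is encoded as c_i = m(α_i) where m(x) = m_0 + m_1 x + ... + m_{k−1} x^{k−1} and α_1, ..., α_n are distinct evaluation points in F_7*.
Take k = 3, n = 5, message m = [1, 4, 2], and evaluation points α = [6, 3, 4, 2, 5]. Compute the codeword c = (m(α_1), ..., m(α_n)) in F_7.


c = [6, 3, 0, 3, 1]

Message polynomial: m(x) = 1 + 4·x + 2·x^2 (mod 7).
For each evaluation point α_i, compute m(α_i) mod 7:
  α_1 = 6: Horner steps 2 → 2 → 6, so m(6) = 6.
  α_2 = 3: Horner steps 2 → 3 → 3, so m(3) = 3.
  α_3 = 4: Horner steps 2 → 5 → 0, so m(4) = 0.
  α_4 = 2: Horner steps 2 → 1 → 3, so m(2) = 3.
  α_5 = 5: Horner steps 2 → 0 → 1, so m(5) = 1.
Codeword c = [6, 3, 0, 3, 1] ∈ F_7^5.


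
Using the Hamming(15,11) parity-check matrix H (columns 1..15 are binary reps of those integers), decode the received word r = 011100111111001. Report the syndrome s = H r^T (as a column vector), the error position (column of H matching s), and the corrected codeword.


s = (0, 0, 0, 1)^T, error position = 1, corrected codeword c = 111100111111001

Compute s = H r^T mod 2 one row at a time:
  s_1 = 1 + 1 + 1 + 1 + 1 + 0 + 0 + 1 = 6 ≡ 0 (mod 2).
  s_2 = 1 + 0 + 0 + 1 + 1 + 0 + 0 + 1 = 4 ≡ 0 (mod 2).
  s_3 = 1 + 1 + 0 + 1 + 1 + 1 + 0 + 1 = 6 ≡ 0 (mod 2).
  s_4 = 0 + 1 + 0 + 1 + 1 + 1 + 0 + 1 = 5 ≡ 1 (mod 2).
s = (0, 0, 0, 1)^T — this equals column 1 of H (binary 0001), so error is at position 1.
Correct: flip bit 1 of r = 011100111111001 to get c = 111100111111001.


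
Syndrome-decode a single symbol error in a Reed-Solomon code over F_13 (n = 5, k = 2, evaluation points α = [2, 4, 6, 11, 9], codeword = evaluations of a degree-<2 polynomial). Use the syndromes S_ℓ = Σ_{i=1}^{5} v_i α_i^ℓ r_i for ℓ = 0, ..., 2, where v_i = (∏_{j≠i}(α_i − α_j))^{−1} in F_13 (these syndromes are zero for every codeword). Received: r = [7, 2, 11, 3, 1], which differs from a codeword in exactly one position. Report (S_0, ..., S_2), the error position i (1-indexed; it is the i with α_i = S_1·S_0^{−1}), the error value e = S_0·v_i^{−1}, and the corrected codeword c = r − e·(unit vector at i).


S = (2, 8, 6), error at position 2, error magnitude e = 6, c = [7, 9, 11, 3, 1].

Step 1: column multipliers v_i = (∏_{j≠i}(α_i − α_j))^{−1} mod 13.
  i = 1 (α = 2): (2−4)(2−6)(2−11)(2−9) = (−2)·(−4)·(−9)·(−7) = 504 ≡ 10, so v_1 = 10^{−1} = 4 (mod 13).
  i = 2 (α = 4): (4−2)(4−6)(4−11)(4−9) = 2·(−2)·(−7)·(−5) = −140 ≡ 3, so v_2 = 3^{−1} = 9 (mod 13).
  i = 3 (α = 6): (6−2)(6−4)(6−11)(6−9) = 4·2·(−5)·(−3) = 120 ≡ 3, so v_3 = 3^{−1} = 9 (mod 13).
  i = 4 (α = 11): (11−2)(11−4)(11−6)(11−9) = 9·7·5·2 = 630 ≡ 6, so v_4 = 6^{−1} = 11 (mod 13).
  i = 5 (α = 9): (9−2)(9−4)(9−6)(9−11) = 7·5·3·(−2) = −210 ≡ 11, so v_5 = 11^{−1} = 6 (mod 13).
  v = [4, 9, 9, 11, 6].
Step 2: syndromes of r = [7, 2, 11, 3, 1] (all sums mod 13).
  S_0 = Σ v_i r_i = 4·7 + 9·2 + 9·11 + 11·3 + 6·1 = 184 ≡ 2.
  S_1 = Σ v_i α_i r_i = 4·2·7 + 9·4·2 + 9·6·11 + 11·11·3 + 6·9·1 = 1139 ≡ 8.
  α_i^2 mod 13 = [4, 3, 10, 4, 3].
  S_2 = Σ v_i α_i^2 r_i = 4·4·7 + 9·3·2 + 9·10·11 + 11·4·3 + 6·3·1 = 1306 ≡ 6.
  S = (2, 8, 6) ≠ 0, so r is not a codeword (an error is present).
Step 3: locate the error. For a single error e at position i, S_ℓ = v_i·e·α_i^ℓ, so α_err = S_1/S_0.
  S_0^{−1} = 2^{−1} = 7 (mod 13), so α_err = 8·7 = 56 ≡ 4 = α_2. Error position i = 2.
  Consistency check: S_2/S_1 = 6·5 = 30 ≡ 4 = α_err ✓ (single-error assumption holds).
Step 4: error magnitude e = S_0/v_2 = S_0·∏_{j≠2}(α_2 − α_j) = 2·3 = 6 ≡ 6 (mod 13).
Step 5: correct position 2: c_2 = r_2 − e = 2 − 6 ≡ 9 (mod 13). Hence c = [7, 9, 11, 3, 1].
  Check: interpolating c through the α_i gives m(x) = 5 + 1·x (degree < 2) with m(α_i) = c_i for every i, so c is indeed a codeword.


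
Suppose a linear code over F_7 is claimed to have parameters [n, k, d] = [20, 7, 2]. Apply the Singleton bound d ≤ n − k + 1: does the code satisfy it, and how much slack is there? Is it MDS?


Singleton RHS = n − k + 1 = 14, slack = 12, bound satisfied, not MDS.

Singleton bound: d ≤ n − k + 1.
Here n = 20, k = 7, so n − k + 1 = 14.
Given d = 2, check d ≤ 14: YES.
Slack = (n − k + 1) − d = 12.
The code is NOT MDS (slack = 12 > 0).
Description: the claimed parameters are [20, 7, 2]_7; such a code would be non-MDS.


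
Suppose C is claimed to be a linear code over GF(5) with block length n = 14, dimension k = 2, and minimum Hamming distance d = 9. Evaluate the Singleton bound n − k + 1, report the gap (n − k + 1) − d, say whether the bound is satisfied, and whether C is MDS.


Singleton RHS = n − k + 1 = 13, slack = 4, bound satisfied, not MDS.

Singleton bound: d ≤ n − k + 1.
Here n = 14, k = 2, so n − k + 1 = 13.
Given d = 9, check d ≤ 13: YES.
Slack = (n − k + 1) − d = 4.
The code is NOT MDS (slack = 4 > 0).
Description: the claimed parameters are [14, 2, 9]_5; such a code would be non-MDS.


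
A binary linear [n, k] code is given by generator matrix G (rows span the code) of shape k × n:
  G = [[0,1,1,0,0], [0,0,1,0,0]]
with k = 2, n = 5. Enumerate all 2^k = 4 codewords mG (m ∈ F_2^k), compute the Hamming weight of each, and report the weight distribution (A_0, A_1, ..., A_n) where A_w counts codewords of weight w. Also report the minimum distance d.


Weight distribution: A_0 = 1, A_1 = 2, A_2 = 1. Minimum distance d = 1.

Enumerate all 2^2 = 4 messages m ∈ F_2^2.
For each, compute codeword c = mG in F_2^5, then tally its weight.
  m = 00 → c = 00000, weight = 0.
  m = 10 → c = 01100, weight = 2.
  m = 01 → c = 00100, weight = 1.
  m = 11 → c = 01000, weight = 1.
Tally weights:
  weight 0: 1 codewords.
  weight 1: 2 codewords.
  weight 2: 1 codewords.
Minimum distance d = smallest w > 0 with A_w > 0 = 1.
Sanity: Σ A_w = 4 = 2^2 = 4 ✓.


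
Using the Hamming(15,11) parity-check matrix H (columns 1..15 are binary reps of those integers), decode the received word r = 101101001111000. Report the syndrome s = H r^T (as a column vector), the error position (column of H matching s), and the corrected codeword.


s = (0, 1, 0, 0)^T, error position = 4, corrected codeword c = 101001001111000

Compute s = H r^T mod 2 one row at a time:
  s_1 = 0 + 1 + 1 + 1 + 1 + 0 + 0 + 0 = 4 ≡ 0 (mod 2).
  s_2 = 1 + 0 + 1 + 0 + 1 + 0 + 0 + 0 = 3 ≡ 1 (mod 2).
  s_3 = 0 + 1 + 1 + 0 + 1 + 1 + 0 + 0 = 4 ≡ 0 (mod 2).
  s_4 = 1 + 1 + 0 + 0 + 1 + 1 + 0 + 0 = 4 ≡ 0 (mod 2).
s = (0, 1, 0, 0)^T — this equals column 4 of H (binary 0100), so error is at position 4.
Correct: flip bit 4 of r = 101101001111000 to get c = 101001001111000.


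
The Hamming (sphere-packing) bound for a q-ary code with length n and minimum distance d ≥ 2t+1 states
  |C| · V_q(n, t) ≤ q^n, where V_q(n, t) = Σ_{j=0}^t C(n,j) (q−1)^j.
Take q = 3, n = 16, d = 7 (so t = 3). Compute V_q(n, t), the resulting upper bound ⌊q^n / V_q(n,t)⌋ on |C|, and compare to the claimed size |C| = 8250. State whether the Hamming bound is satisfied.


V_q(n, t) = 4993, q^n = 43046721, Hamming bound = 8621, |C| = 8250 ≤ bound (satisfied).

Step 1: Compute V_q(n, t) = Σ_{j=0}^3 C(n, j) (q−1)^j.
  j = 0: C(16,0)·(2)^0 = 1·1 = 1.
  j = 1: C(16,1)·(2)^1 = 16·2 = 32.
  j = 2: C(16,2)·(2)^2 = 120·4 = 480.
  j = 3: C(16,3)·(2)^3 = 560·8 = 4480.
  V_q(n, t) = 1 + 32 + 480 + 4480 = 4993.
Step 2: q^n = 3^16 = 43046721.
Step 3: Hamming bound ⌊q^n / V_q(n,t)⌋ = ⌊43046721/4993⌋ = 8621.
Step 4: Compare |C| = 8250 to 8621: satisfied.
The claimed |C| lies below the Hamming bound.


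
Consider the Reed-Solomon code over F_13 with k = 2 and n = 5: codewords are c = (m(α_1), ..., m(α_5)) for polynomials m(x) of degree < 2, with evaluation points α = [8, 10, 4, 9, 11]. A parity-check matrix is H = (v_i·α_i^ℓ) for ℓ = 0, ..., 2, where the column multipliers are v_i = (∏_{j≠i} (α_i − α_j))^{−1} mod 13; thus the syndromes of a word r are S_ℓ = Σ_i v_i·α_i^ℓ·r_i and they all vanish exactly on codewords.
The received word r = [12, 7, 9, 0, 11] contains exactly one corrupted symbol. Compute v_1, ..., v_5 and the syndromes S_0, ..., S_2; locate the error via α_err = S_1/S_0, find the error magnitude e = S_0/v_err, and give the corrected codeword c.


S = (1, 9, 3), error at position 4, error magnitude e = 10, c = [12, 7, 9, 3, 11].

Step 1: column multipliers v_i = (∏_{j≠i}(α_i − α_j))^{−1} mod 13.
  i = 1 (α = 8): (8−10)(8−4)(8−9)(8−11) = (−2)·4·(−1)·(−3) = −24 ≡ 2, so v_1 = 2^{−1} = 7 (mod 13).
  i = 2 (α = 10): (10−8)(10−4)(10−9)(10−11) = 2·6·1·(−1) = −12 ≡ 1, so v_2 = 1^{−1} = 1 (mod 13).
  i = 3 (α = 4): (4−8)(4−10)(4−9)(4−11) = (−4)·(−6)·(−5)·(−7) = 840 ≡ 8, so v_3 = 8^{−1} = 5 (mod 13).
  i = 4 (α = 9): (9−8)(9−10)(9−4)(9−11) = 1·(−1)·5·(−2) = 10 ≡ 10, so v_4 = 10^{−1} = 4 (mod 13).
  i = 5 (α = 11): (11−8)(11−10)(11−4)(11−9) = 3·1·7·2 = 42 ≡ 3, so v_5 = 3^{−1} = 9 (mod 13).
  v = [7, 1, 5, 4, 9].
Step 2: syndromes of r = [12, 7, 9, 0, 11] (all sums mod 13).
  S_0 = Σ v_i r_i = 7·12 + 1·7 + 5·9 + 4·0 + 9·11 = 235 ≡ 1.
  S_1 = Σ v_i α_i r_i = 7·8·12 + 1·10·7 + 5·4·9 + 4·9·0 + 9·11·11 = 2011 ≡ 9.
  α_i^2 mod 13 = [12, 9, 3, 3, 4].
  S_2 = Σ v_i α_i^2 r_i = 7·12·12 + 1·9·7 + 5·3·9 + 4·3·0 + 9·4·11 = 1602 ≡ 3.
  S = (1, 9, 3) ≠ 0, so r is not a codeword (an error is present).
Step 3: locate the error. For a single error e at position i, S_ℓ = v_i·e·α_i^ℓ, so α_err = S_1/S_0.
  S_0^{−1} = 1^{−1} = 1 (mod 13), so α_err = 9·1 = 9 ≡ 9 = α_4. Error position i = 4.
  Consistency check: S_2/S_1 = 3·3 = 9 ≡ 9 = α_err ✓ (single-error assumption holds).
Step 4: error magnitude e = S_0/v_4 = S_0·∏_{j≠4}(α_4 − α_j) = 1·10 = 10 ≡ 10 (mod 13).
Step 5: correct position 4: c_4 = r_4 − e = 0 − 10 ≡ 3 (mod 13). Hence c = [12, 7, 9, 3, 11].
  Check: interpolating c through the α_i gives m(x) = 6 + 4·x (degree < 2) with m(α_i) = c_i for every i, so c is indeed a codeword.


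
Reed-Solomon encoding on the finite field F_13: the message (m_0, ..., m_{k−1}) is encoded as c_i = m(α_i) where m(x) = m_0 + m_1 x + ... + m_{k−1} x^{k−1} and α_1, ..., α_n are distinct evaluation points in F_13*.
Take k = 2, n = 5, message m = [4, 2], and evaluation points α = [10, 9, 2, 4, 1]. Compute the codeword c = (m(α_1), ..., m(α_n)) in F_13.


c = [11, 9, 8, 12, 6]

Message polynomial: m(x) = 4 + 2·x (mod 13).
For each evaluation point α_i, compute m(α_i) mod 13:
  α_1 = 10: Horner steps 2 → 11, so m(10) = 11.
  α_2 = 9: Horner steps 2 → 9, so m(9) = 9.
  α_3 = 2: Horner steps 2 → 8, so m(2) = 8.
  α_4 = 4: Horner steps 2 → 12, so m(4) = 12.
  α_5 = 1: Horner steps 2 → 6, so m(1) = 6.
Codeword c = [11, 9, 8, 12, 6] ∈ F_13^5.


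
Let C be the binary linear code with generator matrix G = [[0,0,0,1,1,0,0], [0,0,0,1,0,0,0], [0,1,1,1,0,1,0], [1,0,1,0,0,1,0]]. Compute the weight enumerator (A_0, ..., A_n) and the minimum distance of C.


Weight distribution: A_0 = 1, A_1 = 2, A_2 = 2, A_3 = 4, A_4 = 5, A_5 = 2. Minimum distance d = 1.

Enumerate all 2^4 = 16 messages m ∈ F_2^4.
For each, compute codeword c = mG in F_2^7, then tally its weight.
  m = 0000 → c = 0000000, weight = 0.
  m = 1000 → c = 0001100, weight = 2.
  m = 0100 → c = 0001000, weight = 1.
  m = 1100 → c = 0000100, weight = 1.
  m = 0010 → c = 0111010, weight = 4.
  m = 1010 → c = 0110110, weight = 4.
  m = 0110 → c = 0110010, weight = 3.
  m = 1110 → c = 0111110, weight = 5.
  m = 0001 → c = 1010010, weight = 3.
  m = 1001 → c = 1011110, weight = 5.
  m = 0101 → c = 1011010, weight = 4.
  m = 1101 → c = 1010110, weight = 4.
  m = 0011 → c = 1101000, weight = 3.
  m = 1011 → c = 1100100, weight = 3.
  m = 0111 → c = 1100000, weight = 2.
  m = 1111 → c = 1101100, weight = 4.
Tally weights:
  weight 0: 1 codewords.
  weight 1: 2 codewords.
  weight 2: 2 codewords.
  weight 3: 4 codewords.
  weight 4: 5 codewords.
  weight 5: 2 codewords.
Minimum distance d = smallest w > 0 with A_w > 0 = 1.
Sanity: Σ A_w = 16 = 2^4 = 16 ✓.


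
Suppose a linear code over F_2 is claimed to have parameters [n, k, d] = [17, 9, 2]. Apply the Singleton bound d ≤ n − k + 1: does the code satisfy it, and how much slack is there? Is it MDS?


Singleton RHS = n − k + 1 = 9, slack = 7, bound satisfied, not MDS.

Singleton bound: d ≤ n − k + 1.
Here n = 17, k = 9, so n − k + 1 = 9.
Given d = 2, check d ≤ 9: YES.
Slack = (n − k + 1) − d = 7.
The code is NOT MDS (slack = 7 > 0).
Description: the claimed parameters are [17, 9, 2]_2; such a code would be non-MDS.


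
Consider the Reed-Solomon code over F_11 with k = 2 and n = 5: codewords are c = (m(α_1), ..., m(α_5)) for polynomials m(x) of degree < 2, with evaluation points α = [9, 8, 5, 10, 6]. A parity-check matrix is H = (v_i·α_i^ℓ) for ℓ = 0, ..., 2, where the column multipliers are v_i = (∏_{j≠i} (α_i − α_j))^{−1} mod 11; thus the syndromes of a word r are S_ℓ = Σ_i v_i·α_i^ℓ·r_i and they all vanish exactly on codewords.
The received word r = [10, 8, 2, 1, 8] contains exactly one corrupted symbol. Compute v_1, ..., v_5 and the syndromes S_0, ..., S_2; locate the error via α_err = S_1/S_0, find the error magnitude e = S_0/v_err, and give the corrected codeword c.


S = (9, 10, 5), error at position 5, error magnitude e = 4, c = [10, 8, 2, 1, 4].

Step 1: column multipliers v_i = (∏_{j≠i}(α_i − α_j))^{−1} mod 11.
  i = 1 (α = 9): (9−8)(9−5)(9−10)(9−6) = 1·4·(−1)·3 = −12 ≡ 10, so v_1 = 10^{−1} = 10 (mod 11).
  i = 2 (α = 8): (8−9)(8−5)(8−10)(8−6) = (−1)·3·(−2)·2 = 12 ≡ 1, so v_2 = 1^{−1} = 1 (mod 11).
  i = 3 (α = 5): (5−9)(5−8)(5−10)(5−6) = (−4)·(−3)·(−5)·(−1) = 60 ≡ 5, so v_3 = 5^{−1} = 9 (mod 11).
  i = 4 (α = 10): (10−9)(10−8)(10−5)(10−6) = 1·2·5·4 = 40 ≡ 7, so v_4 = 7^{−1} = 8 (mod 11).
  i = 5 (α = 6): (6−9)(6−8)(6−5)(6−10) = (−3)·(−2)·1·(−4) = −24 ≡ 9, so v_5 = 9^{−1} = 5 (mod 11).
  v = [10, 1, 9, 8, 5].
Step 2: syndromes of r = [10, 8, 2, 1, 8] (all sums mod 11).
  S_0 = Σ v_i r_i = 10·10 + 1·8 + 9·2 + 8·1 + 5·8 = 174 ≡ 9.
  S_1 = Σ v_i α_i r_i = 10·9·10 + 1·8·8 + 9·5·2 + 8·10·1 + 5·6·8 = 1374 ≡ 10.
  α_i^2 mod 11 = [4, 9, 3, 1, 3].
  S_2 = Σ v_i α_i^2 r_i = 10·4·10 + 1·9·8 + 9·3·2 + 8·1·1 + 5·3·8 = 654 ≡ 5.
  S = (9, 10, 5) ≠ 0, so r is not a codeword (an error is present).
Step 3: locate the error. For a single error e at position i, S_ℓ = v_i·e·α_i^ℓ, so α_err = S_1/S_0.
  S_0^{−1} = 9^{−1} = 5 (mod 11), so α_err = 10·5 = 50 ≡ 6 = α_5. Error position i = 5.
  Consistency check: S_2/S_1 = 5·10 = 50 ≡ 6 = α_err ✓ (single-error assumption holds).
Step 4: error magnitude e = S_0/v_5 = S_0·∏_{j≠5}(α_5 − α_j) = 9·9 = 81 ≡ 4 (mod 11).
Step 5: correct position 5: c_5 = r_5 − e = 8 − 4 ≡ 4 (mod 11). Hence c = [10, 8, 2, 1, 4].
  Check: interpolating c through the α_i gives m(x) = 3 + 2·x (degree < 2) with m(α_i) = c_i for every i, so c is indeed a codeword.


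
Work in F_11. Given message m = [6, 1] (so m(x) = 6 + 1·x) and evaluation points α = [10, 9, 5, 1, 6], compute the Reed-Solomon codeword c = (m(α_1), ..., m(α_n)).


c = [5, 4, 0, 7, 1]

Message polynomial: m(x) = 6 + 1·x (mod 11).
For each evaluation point α_i, compute m(α_i) mod 11:
  α_1 = 10: Horner steps 1 → 5, so m(10) = 5.
  α_2 = 9: Horner steps 1 → 4, so m(9) = 4.
  α_3 = 5: Horner steps 1 → 0, so m(5) = 0.
  α_4 = 1: Horner steps 1 → 7, so m(1) = 7.
  α_5 = 6: Horner steps 1 → 1, so m(6) = 1.
Codeword c = [5, 4, 0, 7, 1] ∈ F_11^5.


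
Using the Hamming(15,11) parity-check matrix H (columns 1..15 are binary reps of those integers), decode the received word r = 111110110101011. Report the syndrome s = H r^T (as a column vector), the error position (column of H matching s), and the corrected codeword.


s = (1, 0, 0, 1)^T, error position = 9, corrected codeword c = 111110111101011

Compute s = H r^T mod 2 one row at a time:
  s_1 = 1 + 0 + 1 + 0 + 1 + 0 + 1 + 1 = 5 ≡ 1 (mod 2).
  s_2 = 1 + 1 + 0 + 1 + 1 + 0 + 1 + 1 = 6 ≡ 0 (mod 2).
  s_3 = 1 + 1 + 0 + 1 + 1 + 0 + 1 + 1 = 6 ≡ 0 (mod 2).
  s_4 = 1 + 1 + 1 + 1 + 0 + 0 + 0 + 1 = 5 ≡ 1 (mod 2).
s = (1, 0, 0, 1)^T — this equals column 9 of H (binary 1001), so error is at position 9.
Correct: flip bit 9 of r = 111110110101011 to get c = 111110111101011.


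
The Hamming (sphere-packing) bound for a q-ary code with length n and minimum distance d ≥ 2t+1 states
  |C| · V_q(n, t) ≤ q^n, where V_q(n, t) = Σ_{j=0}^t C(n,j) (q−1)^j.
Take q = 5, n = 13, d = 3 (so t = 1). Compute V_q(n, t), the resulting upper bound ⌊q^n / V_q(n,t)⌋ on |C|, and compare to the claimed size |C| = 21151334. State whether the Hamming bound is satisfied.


V_q(n, t) = 53, q^n = 1220703125, Hamming bound = 23032134, |C| = 21151334 ≤ bound (satisfied).

Step 1: Compute V_q(n, t) = Σ_{j=0}^1 C(n, j) (q−1)^j.
  j = 0: C(13,0)·(4)^0 = 1·1 = 1.
  j = 1: C(13,1)·(4)^1 = 13·4 = 52.
  V_q(n, t) = 1 + 52 = 53.
Step 2: q^n = 5^13 = 1220703125.
Step 3: Hamming bound ⌊q^n / V_q(n,t)⌋ = ⌊1220703125/53⌋ = 23032134.
Step 4: Compare |C| = 21151334 to 23032134: satisfied.
The claimed |C| lies below the Hamming bound.


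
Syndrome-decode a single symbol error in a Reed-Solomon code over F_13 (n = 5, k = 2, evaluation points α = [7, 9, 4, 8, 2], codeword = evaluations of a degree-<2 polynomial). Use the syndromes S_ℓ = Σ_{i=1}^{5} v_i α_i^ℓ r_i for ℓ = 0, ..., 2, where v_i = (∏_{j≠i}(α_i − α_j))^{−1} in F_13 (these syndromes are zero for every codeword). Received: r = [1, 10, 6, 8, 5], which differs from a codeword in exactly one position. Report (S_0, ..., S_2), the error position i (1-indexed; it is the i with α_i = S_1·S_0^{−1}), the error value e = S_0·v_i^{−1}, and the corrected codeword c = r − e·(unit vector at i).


S = (12, 4, 10), error at position 2, error magnitude e = 8, c = [1, 2, 6, 8, 5].

Step 1: column multipliers v_i = (∏_{j≠i}(α_i − α_j))^{−1} mod 13.
  i = 1 (α = 7): (7−9)(7−4)(7−8)(7−2) = (−2)·3·(−1)·5 = 30 ≡ 4, so v_1 = 4^{−1} = 10 (mod 13).
  i = 2 (α = 9): (9−7)(9−4)(9−8)(9−2) = 2·5·1·7 = 70 ≡ 5, so v_2 = 5^{−1} = 8 (mod 13).
  i = 3 (α = 4): (4−7)(4−9)(4−8)(4−2) = (−3)·(−5)·(−4)·2 = −120 ≡ 10, so v_3 = 10^{−1} = 4 (mod 13).
  i = 4 (α = 8): (8−7)(8−9)(8−4)(8−2) = 1·(−1)·4·6 = −24 ≡ 2, so v_4 = 2^{−1} = 7 (mod 13).
  i = 5 (α = 2): (2−7)(2−9)(2−4)(2−8) = (−5)·(−7)·(−2)·(−6) = 420 ≡ 4, so v_5 = 4^{−1} = 10 (mod 13).
  v = [10, 8, 4, 7, 10].
Step 2: syndromes of r = [1, 10, 6, 8, 5] (all sums mod 13).
  S_0 = Σ v_i r_i = 10·1 + 8·10 + 4·6 + 7·8 + 10·5 = 220 ≡ 12.
  S_1 = Σ v_i α_i r_i = 10·7·1 + 8·9·10 + 4·4·6 + 7·8·8 + 10·2·5 = 1434 ≡ 4.
  α_i^2 mod 13 = [10, 3, 3, 12, 4].
  S_2 = Σ v_i α_i^2 r_i = 10·10·1 + 8·3·10 + 4·3·6 + 7·12·8 + 10·4·5 = 1284 ≡ 10.
  S = (12, 4, 10) ≠ 0, so r is not a codeword (an error is present).
Step 3: locate the error. For a single error e at position i, S_ℓ = v_i·e·α_i^ℓ, so α_err = S_1/S_0.
  S_0^{−1} = 12^{−1} = 12 (mod 13), so α_err = 4·12 = 48 ≡ 9 = α_2. Error position i = 2.
  Consistency check: S_2/S_1 = 10·10 = 100 ≡ 9 = α_err ✓ (single-error assumption holds).
Step 4: error magnitude e = S_0/v_2 = S_0·∏_{j≠2}(α_2 − α_j) = 12·5 = 60 ≡ 8 (mod 13).
Step 5: correct position 2: c_2 = r_2 − e = 10 − 8 ≡ 2 (mod 13). Hence c = [1, 2, 6, 8, 5].
  Check: interpolating c through the α_i gives m(x) = 4 + 7·x (degree < 2) with m(α_i) = c_i for every i, so c is indeed a codeword.


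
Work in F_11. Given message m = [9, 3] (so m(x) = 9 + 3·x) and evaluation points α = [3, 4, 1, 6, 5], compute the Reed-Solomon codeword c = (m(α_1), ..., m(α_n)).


c = [7, 10, 1, 5, 2]

Message polynomial: m(x) = 9 + 3·x (mod 11).
For each evaluation point α_i, compute m(α_i) mod 11:
  α_1 = 3: Horner steps 3 → 7, so m(3) = 7.
  α_2 = 4: Horner steps 3 → 10, so m(4) = 10.
  α_3 = 1: Horner steps 3 → 1, so m(1) = 1.
  α_4 = 6: Horner steps 3 → 5, so m(6) = 5.
  α_5 = 5: Horner steps 3 → 2, so m(5) = 2.
Codeword c = [7, 10, 1, 5, 2] ∈ F_11^5.


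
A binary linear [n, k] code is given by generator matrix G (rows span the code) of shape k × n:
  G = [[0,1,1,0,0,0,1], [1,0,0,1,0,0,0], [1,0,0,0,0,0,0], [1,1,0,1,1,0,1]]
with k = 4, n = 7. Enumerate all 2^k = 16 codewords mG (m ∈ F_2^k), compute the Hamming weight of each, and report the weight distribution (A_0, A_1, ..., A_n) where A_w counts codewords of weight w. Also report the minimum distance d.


Weight distribution: A_0 = 1, A_1 = 2, A_2 = 2, A_3 = 4, A_4 = 5, A_5 = 2. Minimum distance d = 1.

Enumerate all 2^4 = 16 messages m ∈ F_2^4.
For each, compute codeword c = mG in F_2^7, then tally its weight.
  m = 0000 → c = 0000000, weight = 0.
  m = 1000 → c = 0110001, weight = 3.
  m = 0100 → c = 1001000, weight = 2.
  m = 1100 → c = 1111001, weight = 5.
  m = 0010 → c = 1000000, weight = 1.
  m = 1010 → c = 1110001, weight = 4.
  m = 0110 → c = 0001000, weight = 1.
  m = 1110 → c = 0111001, weight = 4.
  m = 0001 → c = 1101101, weight = 5.
  m = 1001 → c = 1011100, weight = 4.
  m = 0101 → c = 0100101, weight = 3.
  m = 1101 → c = 0010100, weight = 2.
  m = 0011 → c = 0101101, weight = 4.
  m = 1011 → c = 0011100, weight = 3.
  m = 0111 → c = 1100101, weight = 4.
  m = 1111 → c = 1010100, weight = 3.
Tally weights:
  weight 0: 1 codewords.
  weight 1: 2 codewords.
  weight 2: 2 codewords.
  weight 3: 4 codewords.
  weight 4: 5 codewords.
  weight 5: 2 codewords.
Minimum distance d = smallest w > 0 with A_w > 0 = 1.
Sanity: Σ A_w = 16 = 2^4 = 16 ✓.


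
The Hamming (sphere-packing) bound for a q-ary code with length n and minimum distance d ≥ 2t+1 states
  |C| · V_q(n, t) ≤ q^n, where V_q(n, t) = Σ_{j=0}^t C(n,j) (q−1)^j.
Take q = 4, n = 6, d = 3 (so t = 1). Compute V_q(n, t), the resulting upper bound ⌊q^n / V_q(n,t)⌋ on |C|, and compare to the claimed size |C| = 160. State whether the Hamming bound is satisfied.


V_q(n, t) = 19, q^n = 4096, Hamming bound = 215, |C| = 160 ≤ bound (satisfied).

Step 1: Compute V_q(n, t) = Σ_{j=0}^1 C(n, j) (q−1)^j.
  j = 0: C(6,0)·(3)^0 = 1·1 = 1.
  j = 1: C(6,1)·(3)^1 = 6·3 = 18.
  V_q(n, t) = 1 + 18 = 19.
Step 2: q^n = 4^6 = 4096.
Step 3: Hamming bound ⌊q^n / V_q(n,t)⌋ = ⌊4096/19⌋ = 215.
Step 4: Compare |C| = 160 to 215: satisfied.
The claimed |C| lies below the Hamming bound.


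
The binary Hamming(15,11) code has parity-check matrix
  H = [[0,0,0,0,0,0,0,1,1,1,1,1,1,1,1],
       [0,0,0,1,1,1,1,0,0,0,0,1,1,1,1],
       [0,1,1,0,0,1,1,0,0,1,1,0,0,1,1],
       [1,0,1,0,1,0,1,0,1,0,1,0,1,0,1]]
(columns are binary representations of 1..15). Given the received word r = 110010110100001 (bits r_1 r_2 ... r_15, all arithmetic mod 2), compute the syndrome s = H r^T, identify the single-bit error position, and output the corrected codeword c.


s = (1, 1, 0, 0)^T, error position = 12, corrected codeword c = 110010110101001

Compute s = H r^T mod 2 one row at a time:
  s_1 = 1 + 0 + 1 + 0 + 0 + 0 + 0 + 1 = 3 ≡ 1 (mod 2).
  s_2 = 0 + 1 + 0 + 1 + 0 + 0 + 0 + 1 = 3 ≡ 1 (mod 2).
  s_3 = 1 + 0 + 0 + 1 + 1 + 0 + 0 + 1 = 4 ≡ 0 (mod 2).
  s_4 = 1 + 0 + 1 + 1 + 0 + 0 + 0 + 1 = 4 ≡ 0 (mod 2).
s = (1, 1, 0, 0)^T — this equals column 12 of H (binary 1100), so error is at position 12.
Correct: flip bit 12 of r = 110010110100001 to get c = 110010110101001.


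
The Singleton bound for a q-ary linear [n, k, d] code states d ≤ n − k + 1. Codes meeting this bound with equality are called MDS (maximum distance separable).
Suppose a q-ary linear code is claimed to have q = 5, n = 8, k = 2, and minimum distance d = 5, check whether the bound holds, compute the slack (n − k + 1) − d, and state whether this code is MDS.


Singleton RHS = n − k + 1 = 7, slack = 2, bound satisfied, not MDS.

Singleton bound: d ≤ n − k + 1.
Here n = 8, k = 2, so n − k + 1 = 7.
Given d = 5, check d ≤ 7: YES.
Slack = (n − k + 1) − d = 2.
The code is NOT MDS (slack = 2 > 0).
Description: the claimed parameters are [8, 2, 5]_5; such a code would be non-MDS.


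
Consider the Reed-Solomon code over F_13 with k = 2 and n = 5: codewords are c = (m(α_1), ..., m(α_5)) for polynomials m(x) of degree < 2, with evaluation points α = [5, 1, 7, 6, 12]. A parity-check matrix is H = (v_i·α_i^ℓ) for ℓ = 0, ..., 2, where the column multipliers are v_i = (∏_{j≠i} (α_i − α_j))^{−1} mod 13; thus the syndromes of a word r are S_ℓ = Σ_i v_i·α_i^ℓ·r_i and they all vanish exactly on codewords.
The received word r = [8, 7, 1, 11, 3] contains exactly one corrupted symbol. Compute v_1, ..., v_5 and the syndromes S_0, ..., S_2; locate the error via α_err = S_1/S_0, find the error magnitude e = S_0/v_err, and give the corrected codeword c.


S = (9, 9, 9), error at position 2, error magnitude e = 11, c = [8, 9, 1, 11, 3].

Step 1: column multipliers v_i = (∏_{j≠i}(α_i − α_j))^{−1} mod 13.
  i = 1 (α = 5): (5−1)(5−7)(5−6)(5−12) = 4·(−2)·(−1)·(−7) = −56 ≡ 9, so v_1 = 9^{−1} = 3 (mod 13).
  i = 2 (α = 1): (1−5)(1−7)(1−6)(1−12) = (−4)·(−6)·(−5)·(−11) = 1320 ≡ 7, so v_2 = 7^{−1} = 2 (mod 13).
  i = 3 (α = 7): (7−5)(7−1)(7−6)(7−12) = 2·6·1·(−5) = −60 ≡ 5, so v_3 = 5^{−1} = 8 (mod 13).
  i = 4 (α = 6): (6−5)(6−1)(6−7)(6−12) = 1·5·(−1)·(−6) = 30 ≡ 4, so v_4 = 4^{−1} = 10 (mod 13).
  i = 5 (α = 12): (12−5)(12−1)(12−7)(12−6) = 7·11·5·6 = 2310 ≡ 9, so v_5 = 9^{−1} = 3 (mod 13).
  v = [3, 2, 8, 10, 3].
Step 2: syndromes of r = [8, 7, 1, 11, 3] (all sums mod 13).
  S_0 = Σ v_i r_i = 3·8 + 2·7 + 8·1 + 10·11 + 3·3 = 165 ≡ 9.
  S_1 = Σ v_i α_i r_i = 3·5·8 + 2·1·7 + 8·7·1 + 10·6·11 + 3·12·3 = 958 ≡ 9.
  α_i^2 mod 13 = [12, 1, 10, 10, 1].
  S_2 = Σ v_i α_i^2 r_i = 3·12·8 + 2·1·7 + 8·10·1 + 10·10·11 + 3·1·3 = 1491 ≡ 9.
  S = (9, 9, 9) ≠ 0, so r is not a codeword (an error is present).
Step 3: locate the error. For a single error e at position i, S_ℓ = v_i·e·α_i^ℓ, so α_err = S_1/S_0.
  S_0^{−1} = 9^{−1} = 3 (mod 13), so α_err = 9·3 = 27 ≡ 1 = α_2. Error position i = 2.
  Consistency check: S_2/S_1 = 9·3 = 27 ≡ 1 = α_err ✓ (single-error assumption holds).
Step 4: error magnitude e = S_0/v_2 = S_0·∏_{j≠2}(α_2 − α_j) = 9·7 = 63 ≡ 11 (mod 13).
Step 5: correct position 2: c_2 = r_2 − e = 7 − 11 ≡ 9 (mod 13). Hence c = [8, 9, 1, 11, 3].
  Check: interpolating c through the α_i gives m(x) = 6 + 3·x (degree < 2) with m(α_i) = c_i for every i, so c is indeed a codeword.
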